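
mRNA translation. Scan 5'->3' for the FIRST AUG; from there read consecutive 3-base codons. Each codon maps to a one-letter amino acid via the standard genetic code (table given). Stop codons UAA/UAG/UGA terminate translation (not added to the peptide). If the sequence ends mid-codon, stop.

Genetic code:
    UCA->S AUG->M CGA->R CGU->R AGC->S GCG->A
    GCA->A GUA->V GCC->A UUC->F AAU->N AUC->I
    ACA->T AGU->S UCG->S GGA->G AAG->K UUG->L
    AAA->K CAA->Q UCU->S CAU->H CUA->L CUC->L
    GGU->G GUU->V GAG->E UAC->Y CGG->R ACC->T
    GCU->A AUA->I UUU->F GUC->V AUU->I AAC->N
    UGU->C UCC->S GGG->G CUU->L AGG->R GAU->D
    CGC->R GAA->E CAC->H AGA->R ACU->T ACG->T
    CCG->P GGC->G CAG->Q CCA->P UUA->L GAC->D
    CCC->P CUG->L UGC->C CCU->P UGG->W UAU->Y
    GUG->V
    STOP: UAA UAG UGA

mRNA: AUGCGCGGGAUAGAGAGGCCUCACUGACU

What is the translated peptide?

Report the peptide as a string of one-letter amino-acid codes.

Answer: MRGIERPH

Derivation:
start AUG at pos 0
pos 0: AUG -> M; peptide=M
pos 3: CGC -> R; peptide=MR
pos 6: GGG -> G; peptide=MRG
pos 9: AUA -> I; peptide=MRGI
pos 12: GAG -> E; peptide=MRGIE
pos 15: AGG -> R; peptide=MRGIER
pos 18: CCU -> P; peptide=MRGIERP
pos 21: CAC -> H; peptide=MRGIERPH
pos 24: UGA -> STOP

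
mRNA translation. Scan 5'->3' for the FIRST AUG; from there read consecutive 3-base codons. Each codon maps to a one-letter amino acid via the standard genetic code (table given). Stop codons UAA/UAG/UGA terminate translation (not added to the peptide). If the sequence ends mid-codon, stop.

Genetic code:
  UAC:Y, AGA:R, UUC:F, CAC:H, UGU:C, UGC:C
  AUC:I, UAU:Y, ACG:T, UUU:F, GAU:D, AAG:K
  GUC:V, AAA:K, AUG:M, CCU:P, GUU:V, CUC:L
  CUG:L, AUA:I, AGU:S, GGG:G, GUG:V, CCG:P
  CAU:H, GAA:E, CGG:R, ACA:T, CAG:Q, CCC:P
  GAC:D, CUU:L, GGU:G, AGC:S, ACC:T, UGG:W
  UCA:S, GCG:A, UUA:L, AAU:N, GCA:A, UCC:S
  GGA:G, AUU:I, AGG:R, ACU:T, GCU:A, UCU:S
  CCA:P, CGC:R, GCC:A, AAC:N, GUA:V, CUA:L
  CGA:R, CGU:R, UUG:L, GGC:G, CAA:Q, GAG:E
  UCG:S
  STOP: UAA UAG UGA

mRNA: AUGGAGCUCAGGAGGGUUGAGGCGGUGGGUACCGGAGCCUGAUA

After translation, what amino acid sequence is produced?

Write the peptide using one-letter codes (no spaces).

Answer: MELRRVEAVGTGA

Derivation:
start AUG at pos 0
pos 0: AUG -> M; peptide=M
pos 3: GAG -> E; peptide=ME
pos 6: CUC -> L; peptide=MEL
pos 9: AGG -> R; peptide=MELR
pos 12: AGG -> R; peptide=MELRR
pos 15: GUU -> V; peptide=MELRRV
pos 18: GAG -> E; peptide=MELRRVE
pos 21: GCG -> A; peptide=MELRRVEA
pos 24: GUG -> V; peptide=MELRRVEAV
pos 27: GGU -> G; peptide=MELRRVEAVG
pos 30: ACC -> T; peptide=MELRRVEAVGT
pos 33: GGA -> G; peptide=MELRRVEAVGTG
pos 36: GCC -> A; peptide=MELRRVEAVGTGA
pos 39: UGA -> STOP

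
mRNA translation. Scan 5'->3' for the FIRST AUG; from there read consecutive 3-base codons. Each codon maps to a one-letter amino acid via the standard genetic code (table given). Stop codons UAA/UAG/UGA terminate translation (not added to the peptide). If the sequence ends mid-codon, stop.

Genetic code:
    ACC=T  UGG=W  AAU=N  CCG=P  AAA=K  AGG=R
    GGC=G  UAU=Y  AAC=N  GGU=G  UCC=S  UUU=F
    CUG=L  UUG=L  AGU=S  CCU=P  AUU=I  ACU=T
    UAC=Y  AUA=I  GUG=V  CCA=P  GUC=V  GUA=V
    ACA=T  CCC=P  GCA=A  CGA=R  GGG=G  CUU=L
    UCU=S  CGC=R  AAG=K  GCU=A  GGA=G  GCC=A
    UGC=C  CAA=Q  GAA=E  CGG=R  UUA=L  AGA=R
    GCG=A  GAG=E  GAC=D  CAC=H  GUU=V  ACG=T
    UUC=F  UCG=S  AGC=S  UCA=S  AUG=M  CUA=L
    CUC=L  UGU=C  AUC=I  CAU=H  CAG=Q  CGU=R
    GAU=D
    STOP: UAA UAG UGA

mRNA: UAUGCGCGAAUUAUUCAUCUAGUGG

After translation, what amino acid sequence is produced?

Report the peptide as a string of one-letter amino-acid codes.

Answer: MRELFI

Derivation:
start AUG at pos 1
pos 1: AUG -> M; peptide=M
pos 4: CGC -> R; peptide=MR
pos 7: GAA -> E; peptide=MRE
pos 10: UUA -> L; peptide=MREL
pos 13: UUC -> F; peptide=MRELF
pos 16: AUC -> I; peptide=MRELFI
pos 19: UAG -> STOP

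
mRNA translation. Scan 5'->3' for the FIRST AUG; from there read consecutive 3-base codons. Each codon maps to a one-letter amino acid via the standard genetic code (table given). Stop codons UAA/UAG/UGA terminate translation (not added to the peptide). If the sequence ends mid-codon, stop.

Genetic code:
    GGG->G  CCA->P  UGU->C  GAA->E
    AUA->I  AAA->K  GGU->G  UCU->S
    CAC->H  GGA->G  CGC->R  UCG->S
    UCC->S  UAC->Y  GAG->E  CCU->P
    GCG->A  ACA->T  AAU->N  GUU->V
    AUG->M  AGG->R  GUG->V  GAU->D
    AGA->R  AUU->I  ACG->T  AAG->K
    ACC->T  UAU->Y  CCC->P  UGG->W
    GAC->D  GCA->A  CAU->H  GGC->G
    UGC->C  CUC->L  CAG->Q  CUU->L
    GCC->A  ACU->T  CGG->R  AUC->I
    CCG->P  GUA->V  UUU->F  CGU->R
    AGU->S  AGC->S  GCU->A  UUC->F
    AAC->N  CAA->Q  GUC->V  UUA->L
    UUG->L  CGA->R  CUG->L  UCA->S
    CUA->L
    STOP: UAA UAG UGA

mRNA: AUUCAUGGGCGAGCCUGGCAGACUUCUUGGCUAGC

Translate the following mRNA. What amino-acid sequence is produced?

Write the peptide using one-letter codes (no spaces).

Answer: MGEPGRLLG

Derivation:
start AUG at pos 4
pos 4: AUG -> M; peptide=M
pos 7: GGC -> G; peptide=MG
pos 10: GAG -> E; peptide=MGE
pos 13: CCU -> P; peptide=MGEP
pos 16: GGC -> G; peptide=MGEPG
pos 19: AGA -> R; peptide=MGEPGR
pos 22: CUU -> L; peptide=MGEPGRL
pos 25: CUU -> L; peptide=MGEPGRLL
pos 28: GGC -> G; peptide=MGEPGRLLG
pos 31: UAG -> STOP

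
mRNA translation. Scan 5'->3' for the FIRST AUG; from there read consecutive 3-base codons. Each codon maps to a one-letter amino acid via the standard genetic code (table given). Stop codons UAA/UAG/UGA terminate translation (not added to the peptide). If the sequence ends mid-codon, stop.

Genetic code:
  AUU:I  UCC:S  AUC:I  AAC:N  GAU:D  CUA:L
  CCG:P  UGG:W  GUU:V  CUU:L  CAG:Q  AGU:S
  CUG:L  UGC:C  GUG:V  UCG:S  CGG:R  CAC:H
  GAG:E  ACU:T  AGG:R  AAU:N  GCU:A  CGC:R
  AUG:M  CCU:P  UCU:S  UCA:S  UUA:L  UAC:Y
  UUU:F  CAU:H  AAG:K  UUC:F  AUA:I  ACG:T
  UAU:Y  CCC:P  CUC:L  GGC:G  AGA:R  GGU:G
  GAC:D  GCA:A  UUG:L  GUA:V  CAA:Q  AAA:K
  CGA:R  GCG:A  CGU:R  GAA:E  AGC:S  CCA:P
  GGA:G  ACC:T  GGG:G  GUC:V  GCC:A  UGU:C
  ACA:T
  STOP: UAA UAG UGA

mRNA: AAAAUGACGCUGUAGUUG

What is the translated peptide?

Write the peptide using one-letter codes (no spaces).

Answer: MTL

Derivation:
start AUG at pos 3
pos 3: AUG -> M; peptide=M
pos 6: ACG -> T; peptide=MT
pos 9: CUG -> L; peptide=MTL
pos 12: UAG -> STOP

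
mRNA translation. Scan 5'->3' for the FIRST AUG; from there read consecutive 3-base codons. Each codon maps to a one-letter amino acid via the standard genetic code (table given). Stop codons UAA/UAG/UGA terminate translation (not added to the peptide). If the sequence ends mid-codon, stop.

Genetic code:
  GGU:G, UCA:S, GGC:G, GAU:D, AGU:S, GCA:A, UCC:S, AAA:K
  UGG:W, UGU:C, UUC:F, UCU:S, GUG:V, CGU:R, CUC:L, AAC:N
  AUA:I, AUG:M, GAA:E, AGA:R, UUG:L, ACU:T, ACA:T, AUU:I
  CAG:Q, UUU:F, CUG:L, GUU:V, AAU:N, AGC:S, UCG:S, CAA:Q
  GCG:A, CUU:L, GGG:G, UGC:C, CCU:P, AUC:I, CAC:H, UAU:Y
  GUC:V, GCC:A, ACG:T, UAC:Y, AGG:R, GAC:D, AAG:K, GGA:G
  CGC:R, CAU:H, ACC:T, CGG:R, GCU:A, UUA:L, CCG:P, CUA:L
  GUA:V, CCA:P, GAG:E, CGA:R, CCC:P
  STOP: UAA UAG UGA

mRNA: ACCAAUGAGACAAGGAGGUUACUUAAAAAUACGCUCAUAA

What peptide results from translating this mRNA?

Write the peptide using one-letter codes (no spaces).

start AUG at pos 4
pos 4: AUG -> M; peptide=M
pos 7: AGA -> R; peptide=MR
pos 10: CAA -> Q; peptide=MRQ
pos 13: GGA -> G; peptide=MRQG
pos 16: GGU -> G; peptide=MRQGG
pos 19: UAC -> Y; peptide=MRQGGY
pos 22: UUA -> L; peptide=MRQGGYL
pos 25: AAA -> K; peptide=MRQGGYLK
pos 28: AUA -> I; peptide=MRQGGYLKI
pos 31: CGC -> R; peptide=MRQGGYLKIR
pos 34: UCA -> S; peptide=MRQGGYLKIRS
pos 37: UAA -> STOP

Answer: MRQGGYLKIRS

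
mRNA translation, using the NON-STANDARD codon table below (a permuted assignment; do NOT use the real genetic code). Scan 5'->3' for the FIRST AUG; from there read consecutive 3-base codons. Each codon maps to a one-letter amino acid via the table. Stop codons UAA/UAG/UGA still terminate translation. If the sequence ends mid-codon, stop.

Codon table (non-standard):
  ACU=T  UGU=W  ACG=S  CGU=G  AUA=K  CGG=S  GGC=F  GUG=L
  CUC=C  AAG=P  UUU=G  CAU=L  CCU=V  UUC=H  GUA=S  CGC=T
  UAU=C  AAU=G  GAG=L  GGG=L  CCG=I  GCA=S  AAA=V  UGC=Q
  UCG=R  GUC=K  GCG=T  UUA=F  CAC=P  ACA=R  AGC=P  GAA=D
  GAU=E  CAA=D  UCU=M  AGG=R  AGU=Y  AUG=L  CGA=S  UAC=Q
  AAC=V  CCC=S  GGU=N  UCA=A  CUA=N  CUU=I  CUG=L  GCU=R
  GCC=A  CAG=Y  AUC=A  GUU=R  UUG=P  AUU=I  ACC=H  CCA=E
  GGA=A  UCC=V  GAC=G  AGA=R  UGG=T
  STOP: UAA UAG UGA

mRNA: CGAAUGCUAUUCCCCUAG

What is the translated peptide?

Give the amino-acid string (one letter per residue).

Answer: LNHS

Derivation:
start AUG at pos 3
pos 3: AUG -> L; peptide=L
pos 6: CUA -> N; peptide=LN
pos 9: UUC -> H; peptide=LNH
pos 12: CCC -> S; peptide=LNHS
pos 15: UAG -> STOP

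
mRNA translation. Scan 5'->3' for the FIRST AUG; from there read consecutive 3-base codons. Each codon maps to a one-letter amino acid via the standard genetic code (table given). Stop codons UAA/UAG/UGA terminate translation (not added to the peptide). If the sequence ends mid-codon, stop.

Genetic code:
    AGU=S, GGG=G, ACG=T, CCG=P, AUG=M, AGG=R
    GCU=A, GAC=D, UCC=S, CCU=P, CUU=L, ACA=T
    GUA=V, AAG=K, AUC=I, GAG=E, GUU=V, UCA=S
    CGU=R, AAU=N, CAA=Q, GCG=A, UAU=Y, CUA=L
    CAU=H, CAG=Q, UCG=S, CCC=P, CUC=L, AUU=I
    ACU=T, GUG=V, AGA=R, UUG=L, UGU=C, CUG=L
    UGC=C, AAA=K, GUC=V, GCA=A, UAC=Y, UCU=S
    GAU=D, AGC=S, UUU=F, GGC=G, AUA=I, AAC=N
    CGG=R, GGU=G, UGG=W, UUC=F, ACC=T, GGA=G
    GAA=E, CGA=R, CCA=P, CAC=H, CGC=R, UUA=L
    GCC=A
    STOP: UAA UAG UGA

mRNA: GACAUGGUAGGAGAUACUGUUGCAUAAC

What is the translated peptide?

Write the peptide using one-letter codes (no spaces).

start AUG at pos 3
pos 3: AUG -> M; peptide=M
pos 6: GUA -> V; peptide=MV
pos 9: GGA -> G; peptide=MVG
pos 12: GAU -> D; peptide=MVGD
pos 15: ACU -> T; peptide=MVGDT
pos 18: GUU -> V; peptide=MVGDTV
pos 21: GCA -> A; peptide=MVGDTVA
pos 24: UAA -> STOP

Answer: MVGDTVA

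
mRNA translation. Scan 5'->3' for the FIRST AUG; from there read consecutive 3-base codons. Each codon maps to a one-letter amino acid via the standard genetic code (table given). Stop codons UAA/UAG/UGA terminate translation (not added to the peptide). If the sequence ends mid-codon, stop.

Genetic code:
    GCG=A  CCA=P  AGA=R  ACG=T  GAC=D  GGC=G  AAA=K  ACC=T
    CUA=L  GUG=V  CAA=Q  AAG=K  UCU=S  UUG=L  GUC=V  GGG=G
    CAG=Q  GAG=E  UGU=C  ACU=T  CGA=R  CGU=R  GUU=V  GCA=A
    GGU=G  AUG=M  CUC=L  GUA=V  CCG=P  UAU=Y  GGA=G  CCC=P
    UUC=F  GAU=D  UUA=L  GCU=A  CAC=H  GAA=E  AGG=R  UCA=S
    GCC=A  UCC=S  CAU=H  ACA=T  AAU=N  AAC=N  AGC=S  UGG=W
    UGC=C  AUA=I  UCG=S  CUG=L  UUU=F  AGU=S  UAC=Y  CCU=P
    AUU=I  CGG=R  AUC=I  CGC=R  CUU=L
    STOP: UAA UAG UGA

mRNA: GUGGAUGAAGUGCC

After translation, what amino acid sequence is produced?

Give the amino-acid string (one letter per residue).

start AUG at pos 4
pos 4: AUG -> M; peptide=M
pos 7: AAG -> K; peptide=MK
pos 10: UGC -> C; peptide=MKC
pos 13: only 1 nt remain (<3), stop (end of mRNA)

Answer: MKC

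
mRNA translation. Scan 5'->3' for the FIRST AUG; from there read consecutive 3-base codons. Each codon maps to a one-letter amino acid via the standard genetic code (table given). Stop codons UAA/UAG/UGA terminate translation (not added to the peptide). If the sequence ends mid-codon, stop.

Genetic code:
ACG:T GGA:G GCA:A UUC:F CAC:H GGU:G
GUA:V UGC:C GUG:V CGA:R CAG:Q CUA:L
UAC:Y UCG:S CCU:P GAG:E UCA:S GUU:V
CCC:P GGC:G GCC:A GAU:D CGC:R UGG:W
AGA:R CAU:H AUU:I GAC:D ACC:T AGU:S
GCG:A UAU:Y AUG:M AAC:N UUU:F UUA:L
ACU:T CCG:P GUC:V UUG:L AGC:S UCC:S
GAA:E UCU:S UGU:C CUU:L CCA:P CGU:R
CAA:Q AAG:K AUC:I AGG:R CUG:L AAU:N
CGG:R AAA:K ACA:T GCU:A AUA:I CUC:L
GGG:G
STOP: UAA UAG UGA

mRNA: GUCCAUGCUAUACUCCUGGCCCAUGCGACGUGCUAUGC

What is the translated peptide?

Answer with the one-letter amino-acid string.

Answer: MLYSWPMRRAM

Derivation:
start AUG at pos 4
pos 4: AUG -> M; peptide=M
pos 7: CUA -> L; peptide=ML
pos 10: UAC -> Y; peptide=MLY
pos 13: UCC -> S; peptide=MLYS
pos 16: UGG -> W; peptide=MLYSW
pos 19: CCC -> P; peptide=MLYSWP
pos 22: AUG -> M; peptide=MLYSWPM
pos 25: CGA -> R; peptide=MLYSWPMR
pos 28: CGU -> R; peptide=MLYSWPMRR
pos 31: GCU -> A; peptide=MLYSWPMRRA
pos 34: AUG -> M; peptide=MLYSWPMRRAM
pos 37: only 1 nt remain (<3), stop (end of mRNA)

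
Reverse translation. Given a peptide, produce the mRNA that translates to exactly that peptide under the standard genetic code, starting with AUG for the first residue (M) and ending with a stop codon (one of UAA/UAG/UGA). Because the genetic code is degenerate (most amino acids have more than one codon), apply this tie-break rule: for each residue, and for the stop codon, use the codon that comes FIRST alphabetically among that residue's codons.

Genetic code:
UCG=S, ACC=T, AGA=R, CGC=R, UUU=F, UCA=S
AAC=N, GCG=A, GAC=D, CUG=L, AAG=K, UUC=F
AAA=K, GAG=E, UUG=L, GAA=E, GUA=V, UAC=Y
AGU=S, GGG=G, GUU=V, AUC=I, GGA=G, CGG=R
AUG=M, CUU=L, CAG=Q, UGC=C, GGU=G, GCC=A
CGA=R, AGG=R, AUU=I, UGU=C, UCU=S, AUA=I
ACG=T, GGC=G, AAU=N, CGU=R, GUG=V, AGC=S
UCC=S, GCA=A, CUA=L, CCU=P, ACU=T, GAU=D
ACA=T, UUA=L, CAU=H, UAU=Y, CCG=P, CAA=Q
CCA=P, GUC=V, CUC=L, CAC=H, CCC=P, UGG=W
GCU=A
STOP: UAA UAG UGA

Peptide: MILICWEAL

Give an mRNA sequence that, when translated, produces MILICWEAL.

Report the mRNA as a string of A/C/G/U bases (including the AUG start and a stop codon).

Answer: mRNA: AUGAUACUAAUAUGCUGGGAAGCACUAUAA

Derivation:
residue 1: M -> AUG (start codon)
residue 2: I codons sorted = AUA,AUC,AUU -> pick first = AUA
residue 3: L codons sorted = CUA,CUC,CUG,CUU,UUA,UUG -> pick first = CUA
residue 4: I codons sorted = AUA,AUC,AUU -> pick first = AUA
residue 5: C codons sorted = UGC,UGU -> pick first = UGC
residue 6: W -> UGG (only codon)
residue 7: E codons sorted = GAA,GAG -> pick first = GAA
residue 8: A codons sorted = GCA,GCC,GCG,GCU -> pick first = GCA
residue 9: L codons sorted = CUA,CUC,CUG,CUU,UUA,UUG -> pick first = CUA
terminator: stop codons sorted = UAA,UAG,UGA -> pick first = UAA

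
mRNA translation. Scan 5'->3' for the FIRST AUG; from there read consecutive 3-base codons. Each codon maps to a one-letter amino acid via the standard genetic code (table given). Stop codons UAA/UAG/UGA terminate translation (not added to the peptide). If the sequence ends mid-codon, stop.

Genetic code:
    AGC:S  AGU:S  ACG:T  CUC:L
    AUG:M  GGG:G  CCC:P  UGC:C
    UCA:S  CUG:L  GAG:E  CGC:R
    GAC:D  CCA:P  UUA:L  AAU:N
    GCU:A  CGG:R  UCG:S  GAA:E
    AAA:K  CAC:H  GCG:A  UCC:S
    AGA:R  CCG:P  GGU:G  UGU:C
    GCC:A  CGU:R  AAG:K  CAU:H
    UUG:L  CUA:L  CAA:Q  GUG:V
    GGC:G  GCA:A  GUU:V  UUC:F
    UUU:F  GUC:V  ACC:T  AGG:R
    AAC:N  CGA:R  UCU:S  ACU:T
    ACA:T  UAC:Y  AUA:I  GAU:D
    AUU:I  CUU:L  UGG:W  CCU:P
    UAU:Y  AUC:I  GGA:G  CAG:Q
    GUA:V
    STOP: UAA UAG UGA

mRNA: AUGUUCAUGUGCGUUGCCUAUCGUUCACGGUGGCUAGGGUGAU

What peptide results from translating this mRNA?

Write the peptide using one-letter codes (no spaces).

start AUG at pos 0
pos 0: AUG -> M; peptide=M
pos 3: UUC -> F; peptide=MF
pos 6: AUG -> M; peptide=MFM
pos 9: UGC -> C; peptide=MFMC
pos 12: GUU -> V; peptide=MFMCV
pos 15: GCC -> A; peptide=MFMCVA
pos 18: UAU -> Y; peptide=MFMCVAY
pos 21: CGU -> R; peptide=MFMCVAYR
pos 24: UCA -> S; peptide=MFMCVAYRS
pos 27: CGG -> R; peptide=MFMCVAYRSR
pos 30: UGG -> W; peptide=MFMCVAYRSRW
pos 33: CUA -> L; peptide=MFMCVAYRSRWL
pos 36: GGG -> G; peptide=MFMCVAYRSRWLG
pos 39: UGA -> STOP

Answer: MFMCVAYRSRWLG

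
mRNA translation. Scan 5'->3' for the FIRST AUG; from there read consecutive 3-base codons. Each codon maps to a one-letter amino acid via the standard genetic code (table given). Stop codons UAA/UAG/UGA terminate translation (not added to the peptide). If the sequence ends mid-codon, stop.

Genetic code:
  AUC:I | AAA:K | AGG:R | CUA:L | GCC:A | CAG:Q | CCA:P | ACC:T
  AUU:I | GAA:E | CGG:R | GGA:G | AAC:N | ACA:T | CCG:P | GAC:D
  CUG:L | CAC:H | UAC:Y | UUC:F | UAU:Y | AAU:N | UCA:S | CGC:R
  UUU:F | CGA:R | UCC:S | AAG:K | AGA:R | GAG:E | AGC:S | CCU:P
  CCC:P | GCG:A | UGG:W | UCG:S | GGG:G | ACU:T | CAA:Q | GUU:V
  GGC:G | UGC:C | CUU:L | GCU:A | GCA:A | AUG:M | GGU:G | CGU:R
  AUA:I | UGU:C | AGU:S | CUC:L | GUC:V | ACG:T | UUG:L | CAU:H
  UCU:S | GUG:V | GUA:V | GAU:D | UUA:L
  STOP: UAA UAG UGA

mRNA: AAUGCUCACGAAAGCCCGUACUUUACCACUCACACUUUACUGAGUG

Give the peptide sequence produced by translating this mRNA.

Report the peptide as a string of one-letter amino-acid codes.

start AUG at pos 1
pos 1: AUG -> M; peptide=M
pos 4: CUC -> L; peptide=ML
pos 7: ACG -> T; peptide=MLT
pos 10: AAA -> K; peptide=MLTK
pos 13: GCC -> A; peptide=MLTKA
pos 16: CGU -> R; peptide=MLTKAR
pos 19: ACU -> T; peptide=MLTKART
pos 22: UUA -> L; peptide=MLTKARTL
pos 25: CCA -> P; peptide=MLTKARTLP
pos 28: CUC -> L; peptide=MLTKARTLPL
pos 31: ACA -> T; peptide=MLTKARTLPLT
pos 34: CUU -> L; peptide=MLTKARTLPLTL
pos 37: UAC -> Y; peptide=MLTKARTLPLTLY
pos 40: UGA -> STOP

Answer: MLTKARTLPLTLY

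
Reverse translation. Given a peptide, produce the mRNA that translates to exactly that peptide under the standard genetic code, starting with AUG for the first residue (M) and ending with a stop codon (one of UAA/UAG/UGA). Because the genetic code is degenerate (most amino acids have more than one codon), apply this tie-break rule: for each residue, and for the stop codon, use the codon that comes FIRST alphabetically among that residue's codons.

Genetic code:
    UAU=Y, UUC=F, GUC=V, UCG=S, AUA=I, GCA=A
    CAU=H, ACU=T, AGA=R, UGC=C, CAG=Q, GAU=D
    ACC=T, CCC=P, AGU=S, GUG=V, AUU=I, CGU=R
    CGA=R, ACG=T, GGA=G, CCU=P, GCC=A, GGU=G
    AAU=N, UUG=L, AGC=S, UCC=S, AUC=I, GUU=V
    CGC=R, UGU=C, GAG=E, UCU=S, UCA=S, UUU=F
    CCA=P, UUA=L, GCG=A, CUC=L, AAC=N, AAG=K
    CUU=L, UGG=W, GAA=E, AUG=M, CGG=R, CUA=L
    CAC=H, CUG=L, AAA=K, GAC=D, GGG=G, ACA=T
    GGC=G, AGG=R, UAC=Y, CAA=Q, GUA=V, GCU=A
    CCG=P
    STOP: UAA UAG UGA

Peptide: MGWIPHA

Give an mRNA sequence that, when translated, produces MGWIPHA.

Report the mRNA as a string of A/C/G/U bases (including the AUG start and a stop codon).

Answer: mRNA: AUGGGAUGGAUACCACACGCAUAA

Derivation:
residue 1: M -> AUG (start codon)
residue 2: G codons sorted = GGA,GGC,GGG,GGU -> pick first = GGA
residue 3: W -> UGG (only codon)
residue 4: I codons sorted = AUA,AUC,AUU -> pick first = AUA
residue 5: P codons sorted = CCA,CCC,CCG,CCU -> pick first = CCA
residue 6: H codons sorted = CAC,CAU -> pick first = CAC
residue 7: A codons sorted = GCA,GCC,GCG,GCU -> pick first = GCA
terminator: stop codons sorted = UAA,UAG,UGA -> pick first = UAA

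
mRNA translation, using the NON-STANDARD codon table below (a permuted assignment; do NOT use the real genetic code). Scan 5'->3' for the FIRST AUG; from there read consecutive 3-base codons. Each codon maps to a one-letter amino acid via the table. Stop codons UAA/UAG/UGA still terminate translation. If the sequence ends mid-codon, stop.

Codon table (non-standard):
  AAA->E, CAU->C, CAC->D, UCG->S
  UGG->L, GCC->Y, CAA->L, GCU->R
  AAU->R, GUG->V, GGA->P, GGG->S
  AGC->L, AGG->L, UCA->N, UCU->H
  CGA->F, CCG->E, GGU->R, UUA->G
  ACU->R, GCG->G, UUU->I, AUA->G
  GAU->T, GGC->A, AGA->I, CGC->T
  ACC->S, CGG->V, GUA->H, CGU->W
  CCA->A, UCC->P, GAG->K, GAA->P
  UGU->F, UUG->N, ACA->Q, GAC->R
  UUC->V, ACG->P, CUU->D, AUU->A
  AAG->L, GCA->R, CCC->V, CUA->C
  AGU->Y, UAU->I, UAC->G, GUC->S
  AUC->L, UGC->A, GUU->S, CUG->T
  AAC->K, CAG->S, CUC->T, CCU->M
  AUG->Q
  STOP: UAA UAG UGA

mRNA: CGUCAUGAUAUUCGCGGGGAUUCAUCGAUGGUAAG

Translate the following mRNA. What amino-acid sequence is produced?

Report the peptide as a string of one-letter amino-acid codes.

start AUG at pos 4
pos 4: AUG -> Q; peptide=Q
pos 7: AUA -> G; peptide=QG
pos 10: UUC -> V; peptide=QGV
pos 13: GCG -> G; peptide=QGVG
pos 16: GGG -> S; peptide=QGVGS
pos 19: AUU -> A; peptide=QGVGSA
pos 22: CAU -> C; peptide=QGVGSAC
pos 25: CGA -> F; peptide=QGVGSACF
pos 28: UGG -> L; peptide=QGVGSACFL
pos 31: UAA -> STOP

Answer: QGVGSACFL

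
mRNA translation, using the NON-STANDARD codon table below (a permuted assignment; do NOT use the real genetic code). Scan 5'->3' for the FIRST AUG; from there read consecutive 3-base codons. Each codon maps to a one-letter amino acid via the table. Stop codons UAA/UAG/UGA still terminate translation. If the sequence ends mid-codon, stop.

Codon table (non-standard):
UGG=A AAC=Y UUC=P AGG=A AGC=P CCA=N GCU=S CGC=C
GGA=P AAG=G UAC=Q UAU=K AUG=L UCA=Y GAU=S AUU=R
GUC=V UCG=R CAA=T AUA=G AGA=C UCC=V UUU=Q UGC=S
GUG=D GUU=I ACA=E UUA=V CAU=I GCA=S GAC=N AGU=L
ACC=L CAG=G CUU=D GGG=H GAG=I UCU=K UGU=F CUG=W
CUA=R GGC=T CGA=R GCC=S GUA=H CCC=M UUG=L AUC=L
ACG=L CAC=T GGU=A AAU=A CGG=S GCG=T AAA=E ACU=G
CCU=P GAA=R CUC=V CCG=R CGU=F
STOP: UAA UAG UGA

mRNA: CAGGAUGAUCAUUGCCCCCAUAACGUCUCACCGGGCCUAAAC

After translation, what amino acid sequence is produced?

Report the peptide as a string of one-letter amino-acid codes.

start AUG at pos 4
pos 4: AUG -> L; peptide=L
pos 7: AUC -> L; peptide=LL
pos 10: AUU -> R; peptide=LLR
pos 13: GCC -> S; peptide=LLRS
pos 16: CCC -> M; peptide=LLRSM
pos 19: AUA -> G; peptide=LLRSMG
pos 22: ACG -> L; peptide=LLRSMGL
pos 25: UCU -> K; peptide=LLRSMGLK
pos 28: CAC -> T; peptide=LLRSMGLKT
pos 31: CGG -> S; peptide=LLRSMGLKTS
pos 34: GCC -> S; peptide=LLRSMGLKTSS
pos 37: UAA -> STOP

Answer: LLRSMGLKTSS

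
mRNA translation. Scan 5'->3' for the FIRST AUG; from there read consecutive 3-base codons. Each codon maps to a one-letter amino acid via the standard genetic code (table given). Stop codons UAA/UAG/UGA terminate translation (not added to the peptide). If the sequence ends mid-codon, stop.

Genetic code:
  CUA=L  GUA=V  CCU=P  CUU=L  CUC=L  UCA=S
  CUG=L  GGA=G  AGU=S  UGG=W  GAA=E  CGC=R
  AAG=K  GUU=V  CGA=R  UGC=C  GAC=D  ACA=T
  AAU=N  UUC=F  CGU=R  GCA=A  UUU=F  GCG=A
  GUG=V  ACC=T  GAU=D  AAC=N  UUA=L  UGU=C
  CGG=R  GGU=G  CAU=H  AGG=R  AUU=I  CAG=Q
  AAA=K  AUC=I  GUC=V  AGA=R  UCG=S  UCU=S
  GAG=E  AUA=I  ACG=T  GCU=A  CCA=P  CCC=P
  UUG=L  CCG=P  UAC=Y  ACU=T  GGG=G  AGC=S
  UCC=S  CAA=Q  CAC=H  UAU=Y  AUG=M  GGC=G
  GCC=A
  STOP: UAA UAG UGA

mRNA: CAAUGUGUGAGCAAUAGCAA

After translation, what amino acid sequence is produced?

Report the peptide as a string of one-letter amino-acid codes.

Answer: MCEQ

Derivation:
start AUG at pos 2
pos 2: AUG -> M; peptide=M
pos 5: UGU -> C; peptide=MC
pos 8: GAG -> E; peptide=MCE
pos 11: CAA -> Q; peptide=MCEQ
pos 14: UAG -> STOP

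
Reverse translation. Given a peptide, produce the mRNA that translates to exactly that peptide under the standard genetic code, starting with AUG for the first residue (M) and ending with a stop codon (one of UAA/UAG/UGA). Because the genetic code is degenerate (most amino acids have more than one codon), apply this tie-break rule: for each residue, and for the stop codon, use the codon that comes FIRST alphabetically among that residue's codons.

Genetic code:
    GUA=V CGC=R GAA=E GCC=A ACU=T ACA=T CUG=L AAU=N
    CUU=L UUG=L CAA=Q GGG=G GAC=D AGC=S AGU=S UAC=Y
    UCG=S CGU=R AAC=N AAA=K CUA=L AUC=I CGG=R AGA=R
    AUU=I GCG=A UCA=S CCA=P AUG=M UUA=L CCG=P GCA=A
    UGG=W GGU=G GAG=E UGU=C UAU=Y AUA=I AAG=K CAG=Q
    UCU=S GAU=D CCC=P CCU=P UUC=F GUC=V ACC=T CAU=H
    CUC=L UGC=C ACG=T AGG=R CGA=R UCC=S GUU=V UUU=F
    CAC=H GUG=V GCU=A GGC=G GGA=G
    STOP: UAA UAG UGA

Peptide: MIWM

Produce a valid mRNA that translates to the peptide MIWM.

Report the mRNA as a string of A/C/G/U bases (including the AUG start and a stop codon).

residue 1: M -> AUG (start codon)
residue 2: I codons sorted = AUA,AUC,AUU -> pick first = AUA
residue 3: W -> UGG (only codon)
residue 4: M -> AUG (only codon)
terminator: stop codons sorted = UAA,UAG,UGA -> pick first = UAA

Answer: mRNA: AUGAUAUGGAUGUAA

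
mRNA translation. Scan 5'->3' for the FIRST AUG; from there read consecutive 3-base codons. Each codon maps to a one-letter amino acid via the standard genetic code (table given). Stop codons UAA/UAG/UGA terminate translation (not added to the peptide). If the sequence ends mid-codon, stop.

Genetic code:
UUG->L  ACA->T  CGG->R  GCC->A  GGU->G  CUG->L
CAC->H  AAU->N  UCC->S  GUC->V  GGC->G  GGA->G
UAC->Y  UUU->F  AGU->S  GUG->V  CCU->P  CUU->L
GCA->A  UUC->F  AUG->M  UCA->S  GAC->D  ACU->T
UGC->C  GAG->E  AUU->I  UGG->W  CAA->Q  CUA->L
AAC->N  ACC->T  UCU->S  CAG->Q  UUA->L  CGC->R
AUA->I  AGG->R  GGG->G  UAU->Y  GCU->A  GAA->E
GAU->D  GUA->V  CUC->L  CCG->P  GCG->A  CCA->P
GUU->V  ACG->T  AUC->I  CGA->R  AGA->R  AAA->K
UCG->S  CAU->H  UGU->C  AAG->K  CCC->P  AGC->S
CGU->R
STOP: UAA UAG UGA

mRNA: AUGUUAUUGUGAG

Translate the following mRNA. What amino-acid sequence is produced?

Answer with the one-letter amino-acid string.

Answer: MLL

Derivation:
start AUG at pos 0
pos 0: AUG -> M; peptide=M
pos 3: UUA -> L; peptide=ML
pos 6: UUG -> L; peptide=MLL
pos 9: UGA -> STOP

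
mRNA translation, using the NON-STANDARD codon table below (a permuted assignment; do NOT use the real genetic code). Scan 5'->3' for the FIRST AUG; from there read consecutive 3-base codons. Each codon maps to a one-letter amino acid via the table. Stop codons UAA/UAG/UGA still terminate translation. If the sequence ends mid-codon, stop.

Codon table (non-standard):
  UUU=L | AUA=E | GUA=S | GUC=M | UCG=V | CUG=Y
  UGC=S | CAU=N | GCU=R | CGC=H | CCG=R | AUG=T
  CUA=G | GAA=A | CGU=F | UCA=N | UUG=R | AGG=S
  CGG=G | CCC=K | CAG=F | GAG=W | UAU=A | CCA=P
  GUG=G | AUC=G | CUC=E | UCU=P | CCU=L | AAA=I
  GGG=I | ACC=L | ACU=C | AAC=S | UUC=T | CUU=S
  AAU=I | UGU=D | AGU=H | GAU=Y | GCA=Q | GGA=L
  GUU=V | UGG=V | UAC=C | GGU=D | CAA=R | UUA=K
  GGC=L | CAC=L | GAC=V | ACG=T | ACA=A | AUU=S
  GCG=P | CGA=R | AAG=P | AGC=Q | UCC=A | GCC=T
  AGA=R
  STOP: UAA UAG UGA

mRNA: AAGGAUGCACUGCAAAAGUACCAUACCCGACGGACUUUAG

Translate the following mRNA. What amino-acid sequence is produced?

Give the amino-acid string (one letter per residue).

start AUG at pos 4
pos 4: AUG -> T; peptide=T
pos 7: CAC -> L; peptide=TL
pos 10: UGC -> S; peptide=TLS
pos 13: AAA -> I; peptide=TLSI
pos 16: AGU -> H; peptide=TLSIH
pos 19: ACC -> L; peptide=TLSIHL
pos 22: AUA -> E; peptide=TLSIHLE
pos 25: CCC -> K; peptide=TLSIHLEK
pos 28: GAC -> V; peptide=TLSIHLEKV
pos 31: GGA -> L; peptide=TLSIHLEKVL
pos 34: CUU -> S; peptide=TLSIHLEKVLS
pos 37: UAG -> STOP

Answer: TLSIHLEKVLS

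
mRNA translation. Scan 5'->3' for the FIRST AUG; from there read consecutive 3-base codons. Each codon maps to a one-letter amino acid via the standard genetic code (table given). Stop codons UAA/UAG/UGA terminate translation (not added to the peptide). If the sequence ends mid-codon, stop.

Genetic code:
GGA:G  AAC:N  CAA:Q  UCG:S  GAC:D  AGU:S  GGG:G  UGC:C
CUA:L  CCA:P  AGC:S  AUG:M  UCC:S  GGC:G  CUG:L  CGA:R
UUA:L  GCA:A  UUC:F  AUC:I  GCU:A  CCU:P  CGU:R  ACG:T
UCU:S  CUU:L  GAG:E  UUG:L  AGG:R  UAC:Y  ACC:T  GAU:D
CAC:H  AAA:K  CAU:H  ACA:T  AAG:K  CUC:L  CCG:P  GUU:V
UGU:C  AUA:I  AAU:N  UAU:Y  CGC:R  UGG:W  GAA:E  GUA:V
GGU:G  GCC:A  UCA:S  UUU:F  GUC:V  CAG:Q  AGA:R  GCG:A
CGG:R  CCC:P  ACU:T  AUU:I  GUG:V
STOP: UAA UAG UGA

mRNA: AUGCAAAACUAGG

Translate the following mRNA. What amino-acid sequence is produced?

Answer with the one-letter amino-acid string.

Answer: MQN

Derivation:
start AUG at pos 0
pos 0: AUG -> M; peptide=M
pos 3: CAA -> Q; peptide=MQ
pos 6: AAC -> N; peptide=MQN
pos 9: UAG -> STOP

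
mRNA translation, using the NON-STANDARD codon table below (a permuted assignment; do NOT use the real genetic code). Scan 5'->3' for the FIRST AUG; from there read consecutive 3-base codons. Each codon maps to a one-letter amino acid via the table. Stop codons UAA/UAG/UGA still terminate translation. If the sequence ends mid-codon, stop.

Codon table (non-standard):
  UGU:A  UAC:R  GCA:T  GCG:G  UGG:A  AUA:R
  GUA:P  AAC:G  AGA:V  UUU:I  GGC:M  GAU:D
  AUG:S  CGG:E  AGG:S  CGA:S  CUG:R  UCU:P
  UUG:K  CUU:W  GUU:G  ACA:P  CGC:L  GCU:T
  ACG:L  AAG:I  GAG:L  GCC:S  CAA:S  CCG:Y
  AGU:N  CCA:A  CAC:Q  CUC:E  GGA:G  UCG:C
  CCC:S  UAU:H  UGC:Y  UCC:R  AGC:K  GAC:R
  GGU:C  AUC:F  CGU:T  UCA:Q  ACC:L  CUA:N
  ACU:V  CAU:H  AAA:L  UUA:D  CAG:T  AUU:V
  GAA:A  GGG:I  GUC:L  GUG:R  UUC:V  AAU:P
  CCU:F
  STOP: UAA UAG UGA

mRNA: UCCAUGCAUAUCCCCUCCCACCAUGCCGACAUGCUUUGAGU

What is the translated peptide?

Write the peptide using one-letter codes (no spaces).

start AUG at pos 3
pos 3: AUG -> S; peptide=S
pos 6: CAU -> H; peptide=SH
pos 9: AUC -> F; peptide=SHF
pos 12: CCC -> S; peptide=SHFS
pos 15: UCC -> R; peptide=SHFSR
pos 18: CAC -> Q; peptide=SHFSRQ
pos 21: CAU -> H; peptide=SHFSRQH
pos 24: GCC -> S; peptide=SHFSRQHS
pos 27: GAC -> R; peptide=SHFSRQHSR
pos 30: AUG -> S; peptide=SHFSRQHSRS
pos 33: CUU -> W; peptide=SHFSRQHSRSW
pos 36: UGA -> STOP

Answer: SHFSRQHSRSW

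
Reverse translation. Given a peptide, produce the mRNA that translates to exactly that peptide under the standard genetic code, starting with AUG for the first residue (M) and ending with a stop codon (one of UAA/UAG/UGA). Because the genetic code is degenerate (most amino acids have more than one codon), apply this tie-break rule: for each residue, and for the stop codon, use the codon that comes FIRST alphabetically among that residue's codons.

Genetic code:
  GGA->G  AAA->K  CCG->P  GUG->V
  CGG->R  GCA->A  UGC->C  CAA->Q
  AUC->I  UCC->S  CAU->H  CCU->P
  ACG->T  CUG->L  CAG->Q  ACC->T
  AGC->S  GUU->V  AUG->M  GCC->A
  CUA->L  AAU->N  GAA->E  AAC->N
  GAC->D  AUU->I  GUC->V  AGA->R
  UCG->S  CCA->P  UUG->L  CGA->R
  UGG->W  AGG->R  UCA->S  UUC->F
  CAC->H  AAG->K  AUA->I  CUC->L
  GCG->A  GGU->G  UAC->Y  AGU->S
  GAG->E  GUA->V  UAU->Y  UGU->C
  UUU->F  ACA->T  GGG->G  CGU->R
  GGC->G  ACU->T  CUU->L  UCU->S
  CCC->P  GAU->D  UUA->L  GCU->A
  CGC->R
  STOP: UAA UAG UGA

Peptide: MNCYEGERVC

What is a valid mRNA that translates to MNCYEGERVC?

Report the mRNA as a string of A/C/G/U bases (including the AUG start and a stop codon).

residue 1: M -> AUG (start codon)
residue 2: N codons sorted = AAC,AAU -> pick first = AAC
residue 3: C codons sorted = UGC,UGU -> pick first = UGC
residue 4: Y codons sorted = UAC,UAU -> pick first = UAC
residue 5: E codons sorted = GAA,GAG -> pick first = GAA
residue 6: G codons sorted = GGA,GGC,GGG,GGU -> pick first = GGA
residue 7: E codons sorted = GAA,GAG -> pick first = GAA
residue 8: R codons sorted = AGA,AGG,CGA,CGC,CGG,CGU -> pick first = AGA
residue 9: V codons sorted = GUA,GUC,GUG,GUU -> pick first = GUA
residue 10: C codons sorted = UGC,UGU -> pick first = UGC
terminator: stop codons sorted = UAA,UAG,UGA -> pick first = UAA

Answer: mRNA: AUGAACUGCUACGAAGGAGAAAGAGUAUGCUAA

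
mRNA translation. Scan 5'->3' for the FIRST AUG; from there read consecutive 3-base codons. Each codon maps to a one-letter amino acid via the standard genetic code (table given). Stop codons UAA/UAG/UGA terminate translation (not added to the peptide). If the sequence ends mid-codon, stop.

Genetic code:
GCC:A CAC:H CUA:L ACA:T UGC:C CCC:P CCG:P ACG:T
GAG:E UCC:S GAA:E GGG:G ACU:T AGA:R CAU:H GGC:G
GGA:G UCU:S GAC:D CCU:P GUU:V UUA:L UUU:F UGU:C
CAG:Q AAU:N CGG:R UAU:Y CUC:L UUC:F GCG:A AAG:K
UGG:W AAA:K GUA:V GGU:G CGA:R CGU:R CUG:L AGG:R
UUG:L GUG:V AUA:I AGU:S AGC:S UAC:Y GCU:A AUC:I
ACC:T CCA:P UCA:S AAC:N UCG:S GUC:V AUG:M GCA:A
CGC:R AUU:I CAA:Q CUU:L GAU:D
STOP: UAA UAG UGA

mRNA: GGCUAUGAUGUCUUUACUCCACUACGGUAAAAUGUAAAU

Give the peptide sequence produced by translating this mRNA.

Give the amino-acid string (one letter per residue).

start AUG at pos 4
pos 4: AUG -> M; peptide=M
pos 7: AUG -> M; peptide=MM
pos 10: UCU -> S; peptide=MMS
pos 13: UUA -> L; peptide=MMSL
pos 16: CUC -> L; peptide=MMSLL
pos 19: CAC -> H; peptide=MMSLLH
pos 22: UAC -> Y; peptide=MMSLLHY
pos 25: GGU -> G; peptide=MMSLLHYG
pos 28: AAA -> K; peptide=MMSLLHYGK
pos 31: AUG -> M; peptide=MMSLLHYGKM
pos 34: UAA -> STOP

Answer: MMSLLHYGKM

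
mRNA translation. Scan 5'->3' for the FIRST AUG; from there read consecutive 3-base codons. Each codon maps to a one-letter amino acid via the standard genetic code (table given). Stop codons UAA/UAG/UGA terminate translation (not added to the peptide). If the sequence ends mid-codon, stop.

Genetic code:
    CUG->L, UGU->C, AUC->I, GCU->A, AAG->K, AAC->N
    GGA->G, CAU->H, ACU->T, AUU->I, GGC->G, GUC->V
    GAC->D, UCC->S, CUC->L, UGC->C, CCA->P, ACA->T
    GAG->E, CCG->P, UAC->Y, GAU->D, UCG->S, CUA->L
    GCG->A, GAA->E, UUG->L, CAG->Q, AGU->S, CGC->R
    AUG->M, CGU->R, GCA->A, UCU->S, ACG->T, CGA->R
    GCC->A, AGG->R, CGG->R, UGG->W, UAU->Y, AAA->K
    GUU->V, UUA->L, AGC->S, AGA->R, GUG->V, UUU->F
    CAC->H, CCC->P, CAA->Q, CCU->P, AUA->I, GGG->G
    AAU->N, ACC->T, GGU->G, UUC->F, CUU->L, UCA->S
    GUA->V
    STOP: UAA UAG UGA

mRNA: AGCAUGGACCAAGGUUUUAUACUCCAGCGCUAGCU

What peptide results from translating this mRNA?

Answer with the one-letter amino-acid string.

Answer: MDQGFILQR

Derivation:
start AUG at pos 3
pos 3: AUG -> M; peptide=M
pos 6: GAC -> D; peptide=MD
pos 9: CAA -> Q; peptide=MDQ
pos 12: GGU -> G; peptide=MDQG
pos 15: UUU -> F; peptide=MDQGF
pos 18: AUA -> I; peptide=MDQGFI
pos 21: CUC -> L; peptide=MDQGFIL
pos 24: CAG -> Q; peptide=MDQGFILQ
pos 27: CGC -> R; peptide=MDQGFILQR
pos 30: UAG -> STOP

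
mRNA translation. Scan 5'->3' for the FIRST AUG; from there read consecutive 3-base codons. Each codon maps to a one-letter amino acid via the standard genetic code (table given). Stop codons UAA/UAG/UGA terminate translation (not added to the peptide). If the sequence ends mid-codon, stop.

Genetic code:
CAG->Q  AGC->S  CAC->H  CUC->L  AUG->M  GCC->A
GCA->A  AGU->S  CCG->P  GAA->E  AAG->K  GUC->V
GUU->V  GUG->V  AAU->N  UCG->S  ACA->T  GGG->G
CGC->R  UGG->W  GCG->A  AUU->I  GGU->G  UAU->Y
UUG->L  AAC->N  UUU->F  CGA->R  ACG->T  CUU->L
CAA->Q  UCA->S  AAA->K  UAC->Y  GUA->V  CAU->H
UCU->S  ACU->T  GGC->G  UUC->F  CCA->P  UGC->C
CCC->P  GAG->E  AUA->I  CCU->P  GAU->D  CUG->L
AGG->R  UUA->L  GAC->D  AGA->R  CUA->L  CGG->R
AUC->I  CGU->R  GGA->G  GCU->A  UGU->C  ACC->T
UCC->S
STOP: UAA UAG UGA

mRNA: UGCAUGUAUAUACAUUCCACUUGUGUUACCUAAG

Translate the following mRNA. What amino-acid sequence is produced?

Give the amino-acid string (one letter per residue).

start AUG at pos 3
pos 3: AUG -> M; peptide=M
pos 6: UAU -> Y; peptide=MY
pos 9: AUA -> I; peptide=MYI
pos 12: CAU -> H; peptide=MYIH
pos 15: UCC -> S; peptide=MYIHS
pos 18: ACU -> T; peptide=MYIHST
pos 21: UGU -> C; peptide=MYIHSTC
pos 24: GUU -> V; peptide=MYIHSTCV
pos 27: ACC -> T; peptide=MYIHSTCVT
pos 30: UAA -> STOP

Answer: MYIHSTCVT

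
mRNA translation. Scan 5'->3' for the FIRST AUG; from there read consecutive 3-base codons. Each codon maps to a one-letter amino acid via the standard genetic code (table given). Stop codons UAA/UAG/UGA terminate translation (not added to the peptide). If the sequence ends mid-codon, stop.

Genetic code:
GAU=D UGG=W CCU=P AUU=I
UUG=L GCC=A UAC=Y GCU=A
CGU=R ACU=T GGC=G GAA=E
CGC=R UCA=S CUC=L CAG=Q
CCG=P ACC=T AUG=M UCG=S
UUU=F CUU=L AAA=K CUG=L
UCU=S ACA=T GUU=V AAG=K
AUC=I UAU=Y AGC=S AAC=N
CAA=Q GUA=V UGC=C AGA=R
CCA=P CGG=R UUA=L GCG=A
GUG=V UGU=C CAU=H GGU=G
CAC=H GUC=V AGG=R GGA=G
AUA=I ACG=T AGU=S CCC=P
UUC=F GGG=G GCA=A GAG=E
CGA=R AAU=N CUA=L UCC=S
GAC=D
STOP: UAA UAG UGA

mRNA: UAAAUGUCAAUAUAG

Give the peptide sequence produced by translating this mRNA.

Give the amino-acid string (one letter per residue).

start AUG at pos 3
pos 3: AUG -> M; peptide=M
pos 6: UCA -> S; peptide=MS
pos 9: AUA -> I; peptide=MSI
pos 12: UAG -> STOP

Answer: MSI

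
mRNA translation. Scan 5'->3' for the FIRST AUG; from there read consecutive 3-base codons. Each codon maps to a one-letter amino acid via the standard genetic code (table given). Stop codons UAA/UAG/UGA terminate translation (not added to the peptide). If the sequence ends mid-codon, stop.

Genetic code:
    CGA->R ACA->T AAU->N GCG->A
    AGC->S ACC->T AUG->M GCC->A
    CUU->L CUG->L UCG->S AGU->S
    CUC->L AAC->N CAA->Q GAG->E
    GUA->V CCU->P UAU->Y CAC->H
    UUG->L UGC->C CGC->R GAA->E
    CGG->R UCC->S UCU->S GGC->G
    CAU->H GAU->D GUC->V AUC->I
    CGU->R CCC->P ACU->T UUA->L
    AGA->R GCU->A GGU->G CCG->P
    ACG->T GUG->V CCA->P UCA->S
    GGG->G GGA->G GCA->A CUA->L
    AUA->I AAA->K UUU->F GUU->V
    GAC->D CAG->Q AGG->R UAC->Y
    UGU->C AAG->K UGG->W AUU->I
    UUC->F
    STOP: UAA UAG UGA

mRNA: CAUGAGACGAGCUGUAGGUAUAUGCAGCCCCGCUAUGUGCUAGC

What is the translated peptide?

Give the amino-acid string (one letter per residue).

start AUG at pos 1
pos 1: AUG -> M; peptide=M
pos 4: AGA -> R; peptide=MR
pos 7: CGA -> R; peptide=MRR
pos 10: GCU -> A; peptide=MRRA
pos 13: GUA -> V; peptide=MRRAV
pos 16: GGU -> G; peptide=MRRAVG
pos 19: AUA -> I; peptide=MRRAVGI
pos 22: UGC -> C; peptide=MRRAVGIC
pos 25: AGC -> S; peptide=MRRAVGICS
pos 28: CCC -> P; peptide=MRRAVGICSP
pos 31: GCU -> A; peptide=MRRAVGICSPA
pos 34: AUG -> M; peptide=MRRAVGICSPAM
pos 37: UGC -> C; peptide=MRRAVGICSPAMC
pos 40: UAG -> STOP

Answer: MRRAVGICSPAMC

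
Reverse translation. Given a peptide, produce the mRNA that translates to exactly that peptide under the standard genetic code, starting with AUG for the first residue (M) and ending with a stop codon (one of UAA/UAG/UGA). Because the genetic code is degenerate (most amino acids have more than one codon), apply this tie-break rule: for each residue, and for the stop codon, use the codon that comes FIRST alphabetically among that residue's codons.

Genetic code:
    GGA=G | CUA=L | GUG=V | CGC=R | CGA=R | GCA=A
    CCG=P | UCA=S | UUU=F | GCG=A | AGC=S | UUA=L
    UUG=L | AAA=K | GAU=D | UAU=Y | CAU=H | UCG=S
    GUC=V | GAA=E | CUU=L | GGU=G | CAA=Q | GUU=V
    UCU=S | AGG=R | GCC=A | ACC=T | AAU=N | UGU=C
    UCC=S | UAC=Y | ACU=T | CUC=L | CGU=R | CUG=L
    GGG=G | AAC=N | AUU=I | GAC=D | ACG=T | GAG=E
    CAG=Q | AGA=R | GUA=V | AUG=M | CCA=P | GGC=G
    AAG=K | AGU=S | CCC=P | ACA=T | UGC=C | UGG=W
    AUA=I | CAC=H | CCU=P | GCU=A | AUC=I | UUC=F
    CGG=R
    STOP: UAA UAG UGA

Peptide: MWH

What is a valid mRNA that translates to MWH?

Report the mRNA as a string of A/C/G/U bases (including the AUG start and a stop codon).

Answer: mRNA: AUGUGGCACUAA

Derivation:
residue 1: M -> AUG (start codon)
residue 2: W -> UGG (only codon)
residue 3: H codons sorted = CAC,CAU -> pick first = CAC
terminator: stop codons sorted = UAA,UAG,UGA -> pick first = UAA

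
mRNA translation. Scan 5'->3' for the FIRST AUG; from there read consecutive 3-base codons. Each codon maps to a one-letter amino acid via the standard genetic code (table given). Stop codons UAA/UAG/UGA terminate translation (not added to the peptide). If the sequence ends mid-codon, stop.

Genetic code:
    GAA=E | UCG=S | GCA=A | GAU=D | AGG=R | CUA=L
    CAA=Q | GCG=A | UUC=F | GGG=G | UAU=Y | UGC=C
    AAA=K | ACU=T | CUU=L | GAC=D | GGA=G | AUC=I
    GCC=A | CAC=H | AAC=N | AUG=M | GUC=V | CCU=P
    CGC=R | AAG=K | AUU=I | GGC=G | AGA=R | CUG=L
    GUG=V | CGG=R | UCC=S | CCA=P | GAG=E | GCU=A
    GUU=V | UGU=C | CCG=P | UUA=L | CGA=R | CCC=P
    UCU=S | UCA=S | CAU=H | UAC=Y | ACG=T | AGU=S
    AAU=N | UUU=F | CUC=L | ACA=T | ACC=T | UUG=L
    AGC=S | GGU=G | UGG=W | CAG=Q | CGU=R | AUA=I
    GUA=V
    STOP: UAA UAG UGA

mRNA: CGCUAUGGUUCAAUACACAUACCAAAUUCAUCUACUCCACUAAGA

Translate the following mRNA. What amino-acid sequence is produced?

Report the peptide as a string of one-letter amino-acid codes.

start AUG at pos 4
pos 4: AUG -> M; peptide=M
pos 7: GUU -> V; peptide=MV
pos 10: CAA -> Q; peptide=MVQ
pos 13: UAC -> Y; peptide=MVQY
pos 16: ACA -> T; peptide=MVQYT
pos 19: UAC -> Y; peptide=MVQYTY
pos 22: CAA -> Q; peptide=MVQYTYQ
pos 25: AUU -> I; peptide=MVQYTYQI
pos 28: CAU -> H; peptide=MVQYTYQIH
pos 31: CUA -> L; peptide=MVQYTYQIHL
pos 34: CUC -> L; peptide=MVQYTYQIHLL
pos 37: CAC -> H; peptide=MVQYTYQIHLLH
pos 40: UAA -> STOP

Answer: MVQYTYQIHLLH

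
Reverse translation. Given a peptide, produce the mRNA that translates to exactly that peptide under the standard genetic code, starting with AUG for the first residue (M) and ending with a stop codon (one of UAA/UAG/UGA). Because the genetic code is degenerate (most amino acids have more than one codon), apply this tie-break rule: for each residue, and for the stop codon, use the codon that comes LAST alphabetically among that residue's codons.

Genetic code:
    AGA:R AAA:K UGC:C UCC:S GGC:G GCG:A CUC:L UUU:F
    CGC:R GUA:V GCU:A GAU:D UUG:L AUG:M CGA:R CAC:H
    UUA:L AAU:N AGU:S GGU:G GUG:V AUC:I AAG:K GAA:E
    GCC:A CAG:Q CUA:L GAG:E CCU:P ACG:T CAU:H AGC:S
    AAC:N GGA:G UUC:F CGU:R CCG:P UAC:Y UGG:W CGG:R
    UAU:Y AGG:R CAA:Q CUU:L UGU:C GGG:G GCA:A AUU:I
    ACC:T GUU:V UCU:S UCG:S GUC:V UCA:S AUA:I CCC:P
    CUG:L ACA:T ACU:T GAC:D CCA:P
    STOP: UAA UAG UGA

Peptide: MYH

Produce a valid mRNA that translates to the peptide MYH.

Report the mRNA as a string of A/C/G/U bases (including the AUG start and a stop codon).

Answer: mRNA: AUGUAUCAUUGA

Derivation:
residue 1: M -> AUG (start codon)
residue 2: Y codons sorted = UAC,UAU -> pick last = UAU
residue 3: H codons sorted = CAC,CAU -> pick last = CAU
terminator: stop codons sorted = UAA,UAG,UGA -> pick last = UGA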